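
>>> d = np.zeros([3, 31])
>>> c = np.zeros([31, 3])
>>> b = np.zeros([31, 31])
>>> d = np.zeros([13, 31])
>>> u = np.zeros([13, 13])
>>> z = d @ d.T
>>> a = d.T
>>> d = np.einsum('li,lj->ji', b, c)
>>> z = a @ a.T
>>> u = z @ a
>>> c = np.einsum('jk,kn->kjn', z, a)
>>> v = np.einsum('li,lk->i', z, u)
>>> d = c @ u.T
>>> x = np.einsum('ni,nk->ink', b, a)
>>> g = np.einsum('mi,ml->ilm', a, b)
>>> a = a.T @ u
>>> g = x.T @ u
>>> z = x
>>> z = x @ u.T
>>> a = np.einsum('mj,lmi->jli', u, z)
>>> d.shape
(31, 31, 31)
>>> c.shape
(31, 31, 13)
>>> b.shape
(31, 31)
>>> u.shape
(31, 13)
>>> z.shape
(31, 31, 31)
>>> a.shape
(13, 31, 31)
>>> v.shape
(31,)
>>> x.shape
(31, 31, 13)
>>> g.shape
(13, 31, 13)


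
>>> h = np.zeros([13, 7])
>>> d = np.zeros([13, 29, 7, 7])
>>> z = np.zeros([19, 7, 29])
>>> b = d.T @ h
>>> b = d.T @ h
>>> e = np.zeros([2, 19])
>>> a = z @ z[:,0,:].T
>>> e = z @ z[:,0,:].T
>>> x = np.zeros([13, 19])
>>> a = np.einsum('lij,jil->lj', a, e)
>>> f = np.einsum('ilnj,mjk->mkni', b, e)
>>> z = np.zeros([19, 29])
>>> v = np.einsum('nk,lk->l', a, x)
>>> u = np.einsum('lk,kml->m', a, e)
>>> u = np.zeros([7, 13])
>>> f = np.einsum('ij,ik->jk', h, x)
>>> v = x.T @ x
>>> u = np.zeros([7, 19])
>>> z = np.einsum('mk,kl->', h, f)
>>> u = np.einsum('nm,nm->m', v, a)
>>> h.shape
(13, 7)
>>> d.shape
(13, 29, 7, 7)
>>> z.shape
()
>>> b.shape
(7, 7, 29, 7)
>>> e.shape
(19, 7, 19)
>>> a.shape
(19, 19)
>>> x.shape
(13, 19)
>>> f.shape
(7, 19)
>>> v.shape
(19, 19)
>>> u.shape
(19,)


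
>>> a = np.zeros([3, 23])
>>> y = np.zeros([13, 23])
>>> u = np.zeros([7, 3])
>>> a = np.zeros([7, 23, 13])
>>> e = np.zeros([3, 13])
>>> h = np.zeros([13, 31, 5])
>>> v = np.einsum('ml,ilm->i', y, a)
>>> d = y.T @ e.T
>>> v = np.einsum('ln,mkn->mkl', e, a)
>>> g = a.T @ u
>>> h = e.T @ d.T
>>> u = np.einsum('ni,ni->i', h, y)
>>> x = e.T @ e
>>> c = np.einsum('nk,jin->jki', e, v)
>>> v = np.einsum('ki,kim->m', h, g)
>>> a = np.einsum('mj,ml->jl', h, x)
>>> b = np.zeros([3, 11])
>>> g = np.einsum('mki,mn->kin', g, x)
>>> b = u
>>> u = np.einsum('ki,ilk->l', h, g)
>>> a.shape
(23, 13)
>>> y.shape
(13, 23)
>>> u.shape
(3,)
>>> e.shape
(3, 13)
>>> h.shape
(13, 23)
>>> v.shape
(3,)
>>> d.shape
(23, 3)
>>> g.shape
(23, 3, 13)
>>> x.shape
(13, 13)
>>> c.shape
(7, 13, 23)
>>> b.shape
(23,)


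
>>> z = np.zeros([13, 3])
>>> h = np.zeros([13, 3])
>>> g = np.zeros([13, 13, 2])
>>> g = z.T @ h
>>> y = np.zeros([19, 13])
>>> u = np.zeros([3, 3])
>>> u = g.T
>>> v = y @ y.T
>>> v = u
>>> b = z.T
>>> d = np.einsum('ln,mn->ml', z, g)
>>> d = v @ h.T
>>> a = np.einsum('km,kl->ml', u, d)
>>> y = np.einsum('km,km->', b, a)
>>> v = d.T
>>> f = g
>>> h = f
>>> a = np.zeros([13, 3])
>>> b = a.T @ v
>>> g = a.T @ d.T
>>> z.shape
(13, 3)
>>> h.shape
(3, 3)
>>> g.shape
(3, 3)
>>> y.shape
()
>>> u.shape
(3, 3)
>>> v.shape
(13, 3)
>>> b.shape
(3, 3)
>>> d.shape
(3, 13)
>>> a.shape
(13, 3)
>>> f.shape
(3, 3)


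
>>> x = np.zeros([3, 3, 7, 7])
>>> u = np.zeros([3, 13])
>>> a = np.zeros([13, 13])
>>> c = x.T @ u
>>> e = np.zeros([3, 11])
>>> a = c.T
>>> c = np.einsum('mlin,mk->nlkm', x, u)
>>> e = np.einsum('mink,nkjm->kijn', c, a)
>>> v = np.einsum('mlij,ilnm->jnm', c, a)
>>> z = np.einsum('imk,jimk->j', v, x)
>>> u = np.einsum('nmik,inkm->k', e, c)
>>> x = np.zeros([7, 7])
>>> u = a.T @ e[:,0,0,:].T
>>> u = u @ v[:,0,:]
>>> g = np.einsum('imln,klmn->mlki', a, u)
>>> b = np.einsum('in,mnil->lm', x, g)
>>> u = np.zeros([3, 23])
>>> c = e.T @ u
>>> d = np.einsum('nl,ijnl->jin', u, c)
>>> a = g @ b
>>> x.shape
(7, 7)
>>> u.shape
(3, 23)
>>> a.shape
(3, 7, 7, 3)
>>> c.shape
(13, 7, 3, 23)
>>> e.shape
(3, 3, 7, 13)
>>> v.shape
(3, 7, 7)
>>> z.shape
(3,)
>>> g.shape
(3, 7, 7, 13)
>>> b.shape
(13, 3)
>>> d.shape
(7, 13, 3)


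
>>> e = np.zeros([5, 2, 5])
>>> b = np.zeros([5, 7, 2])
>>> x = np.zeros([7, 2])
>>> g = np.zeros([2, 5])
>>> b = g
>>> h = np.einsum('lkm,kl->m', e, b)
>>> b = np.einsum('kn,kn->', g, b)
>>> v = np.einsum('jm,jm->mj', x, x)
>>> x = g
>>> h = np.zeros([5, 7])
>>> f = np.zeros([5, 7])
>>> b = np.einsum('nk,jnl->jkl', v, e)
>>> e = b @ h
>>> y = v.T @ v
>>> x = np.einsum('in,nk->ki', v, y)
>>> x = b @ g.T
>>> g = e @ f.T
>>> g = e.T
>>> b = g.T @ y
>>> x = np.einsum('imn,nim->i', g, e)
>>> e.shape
(5, 7, 7)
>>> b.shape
(5, 7, 7)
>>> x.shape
(7,)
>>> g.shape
(7, 7, 5)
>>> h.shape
(5, 7)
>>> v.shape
(2, 7)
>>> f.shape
(5, 7)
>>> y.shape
(7, 7)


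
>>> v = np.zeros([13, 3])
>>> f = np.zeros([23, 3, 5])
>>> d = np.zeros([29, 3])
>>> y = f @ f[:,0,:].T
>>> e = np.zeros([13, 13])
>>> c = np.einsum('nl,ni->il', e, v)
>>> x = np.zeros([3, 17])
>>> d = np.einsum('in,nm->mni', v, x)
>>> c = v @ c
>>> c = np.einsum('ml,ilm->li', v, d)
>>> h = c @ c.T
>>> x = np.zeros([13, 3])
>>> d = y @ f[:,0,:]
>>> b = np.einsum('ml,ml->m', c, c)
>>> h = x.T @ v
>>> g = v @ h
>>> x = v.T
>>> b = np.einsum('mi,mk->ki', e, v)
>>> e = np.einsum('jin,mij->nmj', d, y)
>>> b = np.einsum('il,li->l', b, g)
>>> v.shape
(13, 3)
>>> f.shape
(23, 3, 5)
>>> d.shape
(23, 3, 5)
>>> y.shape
(23, 3, 23)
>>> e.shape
(5, 23, 23)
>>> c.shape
(3, 17)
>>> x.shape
(3, 13)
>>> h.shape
(3, 3)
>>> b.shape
(13,)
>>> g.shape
(13, 3)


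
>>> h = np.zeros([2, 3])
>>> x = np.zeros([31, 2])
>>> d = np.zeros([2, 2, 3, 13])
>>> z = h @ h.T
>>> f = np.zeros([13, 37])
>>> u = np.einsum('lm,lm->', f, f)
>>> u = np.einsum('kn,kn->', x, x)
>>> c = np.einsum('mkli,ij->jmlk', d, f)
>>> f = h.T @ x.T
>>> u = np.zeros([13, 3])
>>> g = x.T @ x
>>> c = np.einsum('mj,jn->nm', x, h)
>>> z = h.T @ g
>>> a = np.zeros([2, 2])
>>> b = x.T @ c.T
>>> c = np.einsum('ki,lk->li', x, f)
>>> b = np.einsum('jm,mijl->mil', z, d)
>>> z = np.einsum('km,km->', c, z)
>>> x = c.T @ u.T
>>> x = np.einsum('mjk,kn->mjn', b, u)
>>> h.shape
(2, 3)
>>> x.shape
(2, 2, 3)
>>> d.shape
(2, 2, 3, 13)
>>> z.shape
()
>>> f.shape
(3, 31)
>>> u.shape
(13, 3)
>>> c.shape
(3, 2)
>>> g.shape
(2, 2)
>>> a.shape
(2, 2)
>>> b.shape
(2, 2, 13)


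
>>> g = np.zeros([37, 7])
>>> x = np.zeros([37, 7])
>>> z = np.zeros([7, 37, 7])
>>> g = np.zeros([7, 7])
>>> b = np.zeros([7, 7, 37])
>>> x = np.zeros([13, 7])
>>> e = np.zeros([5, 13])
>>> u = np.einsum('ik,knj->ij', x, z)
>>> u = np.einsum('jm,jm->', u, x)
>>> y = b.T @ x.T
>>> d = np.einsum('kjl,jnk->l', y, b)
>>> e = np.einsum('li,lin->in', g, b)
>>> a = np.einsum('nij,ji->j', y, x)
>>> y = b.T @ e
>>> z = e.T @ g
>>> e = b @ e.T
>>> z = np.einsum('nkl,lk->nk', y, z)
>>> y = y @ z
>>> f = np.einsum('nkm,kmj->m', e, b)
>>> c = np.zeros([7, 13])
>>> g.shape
(7, 7)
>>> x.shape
(13, 7)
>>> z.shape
(37, 7)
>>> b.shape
(7, 7, 37)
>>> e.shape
(7, 7, 7)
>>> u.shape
()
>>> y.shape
(37, 7, 7)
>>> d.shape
(13,)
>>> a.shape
(13,)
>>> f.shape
(7,)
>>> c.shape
(7, 13)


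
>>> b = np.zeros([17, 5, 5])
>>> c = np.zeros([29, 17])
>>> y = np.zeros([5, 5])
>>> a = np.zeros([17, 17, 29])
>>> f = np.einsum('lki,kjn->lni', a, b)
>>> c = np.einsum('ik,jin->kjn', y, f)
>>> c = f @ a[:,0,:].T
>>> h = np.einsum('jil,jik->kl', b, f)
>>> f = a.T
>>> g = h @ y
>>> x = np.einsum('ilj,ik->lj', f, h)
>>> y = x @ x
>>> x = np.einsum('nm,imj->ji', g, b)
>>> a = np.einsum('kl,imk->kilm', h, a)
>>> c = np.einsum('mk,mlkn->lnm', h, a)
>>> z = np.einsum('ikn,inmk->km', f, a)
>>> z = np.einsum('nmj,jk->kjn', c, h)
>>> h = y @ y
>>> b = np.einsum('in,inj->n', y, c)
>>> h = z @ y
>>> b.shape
(17,)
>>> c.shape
(17, 17, 29)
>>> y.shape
(17, 17)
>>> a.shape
(29, 17, 5, 17)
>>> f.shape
(29, 17, 17)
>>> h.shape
(5, 29, 17)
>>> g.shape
(29, 5)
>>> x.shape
(5, 17)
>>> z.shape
(5, 29, 17)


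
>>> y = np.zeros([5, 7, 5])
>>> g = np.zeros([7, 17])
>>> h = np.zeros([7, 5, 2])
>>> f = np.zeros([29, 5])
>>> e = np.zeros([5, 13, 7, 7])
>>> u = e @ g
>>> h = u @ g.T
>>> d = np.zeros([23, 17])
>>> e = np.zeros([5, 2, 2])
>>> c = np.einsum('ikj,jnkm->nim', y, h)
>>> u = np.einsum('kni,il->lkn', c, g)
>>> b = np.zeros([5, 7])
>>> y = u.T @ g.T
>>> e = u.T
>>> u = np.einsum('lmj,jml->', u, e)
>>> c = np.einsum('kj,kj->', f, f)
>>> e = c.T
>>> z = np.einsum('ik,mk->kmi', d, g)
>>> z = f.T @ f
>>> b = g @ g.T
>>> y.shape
(5, 13, 7)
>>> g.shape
(7, 17)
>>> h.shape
(5, 13, 7, 7)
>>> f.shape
(29, 5)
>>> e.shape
()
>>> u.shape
()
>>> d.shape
(23, 17)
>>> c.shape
()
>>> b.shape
(7, 7)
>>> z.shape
(5, 5)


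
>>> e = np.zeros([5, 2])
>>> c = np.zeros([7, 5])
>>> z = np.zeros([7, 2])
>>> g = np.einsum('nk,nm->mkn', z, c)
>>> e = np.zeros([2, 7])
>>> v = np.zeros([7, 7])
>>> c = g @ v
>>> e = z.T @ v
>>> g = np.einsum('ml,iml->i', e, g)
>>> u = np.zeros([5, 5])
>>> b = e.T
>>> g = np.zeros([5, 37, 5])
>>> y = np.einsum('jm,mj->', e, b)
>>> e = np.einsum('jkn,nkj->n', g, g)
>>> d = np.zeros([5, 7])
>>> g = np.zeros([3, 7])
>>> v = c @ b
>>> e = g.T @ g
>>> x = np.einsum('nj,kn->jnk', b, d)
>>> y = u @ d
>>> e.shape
(7, 7)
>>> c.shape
(5, 2, 7)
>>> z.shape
(7, 2)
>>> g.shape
(3, 7)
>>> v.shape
(5, 2, 2)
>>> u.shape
(5, 5)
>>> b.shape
(7, 2)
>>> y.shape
(5, 7)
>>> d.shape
(5, 7)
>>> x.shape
(2, 7, 5)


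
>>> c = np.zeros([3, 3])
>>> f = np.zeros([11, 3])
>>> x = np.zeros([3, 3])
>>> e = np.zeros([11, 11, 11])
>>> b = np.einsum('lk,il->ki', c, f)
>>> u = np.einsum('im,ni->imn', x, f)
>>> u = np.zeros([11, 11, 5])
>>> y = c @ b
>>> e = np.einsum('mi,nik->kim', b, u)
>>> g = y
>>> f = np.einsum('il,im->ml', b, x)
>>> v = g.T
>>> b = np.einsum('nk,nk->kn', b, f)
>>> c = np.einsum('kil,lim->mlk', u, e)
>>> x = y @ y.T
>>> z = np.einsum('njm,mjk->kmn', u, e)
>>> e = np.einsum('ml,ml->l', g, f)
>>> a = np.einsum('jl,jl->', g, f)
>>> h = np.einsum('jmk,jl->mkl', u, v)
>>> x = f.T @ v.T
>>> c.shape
(3, 5, 11)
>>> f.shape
(3, 11)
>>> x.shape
(11, 11)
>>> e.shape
(11,)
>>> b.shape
(11, 3)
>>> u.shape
(11, 11, 5)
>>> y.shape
(3, 11)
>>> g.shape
(3, 11)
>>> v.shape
(11, 3)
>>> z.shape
(3, 5, 11)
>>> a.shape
()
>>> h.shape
(11, 5, 3)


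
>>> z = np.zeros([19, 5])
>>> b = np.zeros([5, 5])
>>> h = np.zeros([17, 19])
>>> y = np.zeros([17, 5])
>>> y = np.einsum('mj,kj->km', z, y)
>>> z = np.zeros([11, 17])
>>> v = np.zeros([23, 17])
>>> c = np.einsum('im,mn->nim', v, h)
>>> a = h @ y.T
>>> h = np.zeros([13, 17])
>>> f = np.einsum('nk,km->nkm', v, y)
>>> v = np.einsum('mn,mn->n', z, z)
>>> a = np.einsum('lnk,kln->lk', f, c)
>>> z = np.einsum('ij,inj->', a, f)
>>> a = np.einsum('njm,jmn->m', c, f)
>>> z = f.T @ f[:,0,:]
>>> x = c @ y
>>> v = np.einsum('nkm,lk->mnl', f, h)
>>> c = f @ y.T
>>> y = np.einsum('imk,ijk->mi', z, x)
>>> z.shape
(19, 17, 19)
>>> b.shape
(5, 5)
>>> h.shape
(13, 17)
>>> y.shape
(17, 19)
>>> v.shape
(19, 23, 13)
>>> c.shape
(23, 17, 17)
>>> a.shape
(17,)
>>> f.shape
(23, 17, 19)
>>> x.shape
(19, 23, 19)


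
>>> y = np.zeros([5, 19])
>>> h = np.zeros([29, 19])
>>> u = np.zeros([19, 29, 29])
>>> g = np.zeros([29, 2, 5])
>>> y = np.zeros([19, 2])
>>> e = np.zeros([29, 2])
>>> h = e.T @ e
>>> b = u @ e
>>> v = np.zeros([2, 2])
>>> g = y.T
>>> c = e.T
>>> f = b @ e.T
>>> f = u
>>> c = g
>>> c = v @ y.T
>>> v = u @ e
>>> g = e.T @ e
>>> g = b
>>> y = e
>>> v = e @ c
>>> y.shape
(29, 2)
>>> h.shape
(2, 2)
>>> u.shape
(19, 29, 29)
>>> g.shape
(19, 29, 2)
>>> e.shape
(29, 2)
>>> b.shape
(19, 29, 2)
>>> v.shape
(29, 19)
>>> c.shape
(2, 19)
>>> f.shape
(19, 29, 29)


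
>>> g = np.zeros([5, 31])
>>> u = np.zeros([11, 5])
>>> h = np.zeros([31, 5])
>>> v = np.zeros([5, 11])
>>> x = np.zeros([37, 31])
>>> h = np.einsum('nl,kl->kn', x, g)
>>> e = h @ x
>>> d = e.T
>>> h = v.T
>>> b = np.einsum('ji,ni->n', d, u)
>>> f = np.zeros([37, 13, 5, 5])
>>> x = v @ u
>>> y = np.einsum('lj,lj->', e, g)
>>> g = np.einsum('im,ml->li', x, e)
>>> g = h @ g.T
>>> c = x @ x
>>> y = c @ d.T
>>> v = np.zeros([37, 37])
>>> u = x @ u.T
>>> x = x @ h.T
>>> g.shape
(11, 31)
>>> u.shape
(5, 11)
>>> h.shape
(11, 5)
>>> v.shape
(37, 37)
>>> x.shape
(5, 11)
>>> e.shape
(5, 31)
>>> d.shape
(31, 5)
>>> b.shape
(11,)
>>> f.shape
(37, 13, 5, 5)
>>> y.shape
(5, 31)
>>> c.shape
(5, 5)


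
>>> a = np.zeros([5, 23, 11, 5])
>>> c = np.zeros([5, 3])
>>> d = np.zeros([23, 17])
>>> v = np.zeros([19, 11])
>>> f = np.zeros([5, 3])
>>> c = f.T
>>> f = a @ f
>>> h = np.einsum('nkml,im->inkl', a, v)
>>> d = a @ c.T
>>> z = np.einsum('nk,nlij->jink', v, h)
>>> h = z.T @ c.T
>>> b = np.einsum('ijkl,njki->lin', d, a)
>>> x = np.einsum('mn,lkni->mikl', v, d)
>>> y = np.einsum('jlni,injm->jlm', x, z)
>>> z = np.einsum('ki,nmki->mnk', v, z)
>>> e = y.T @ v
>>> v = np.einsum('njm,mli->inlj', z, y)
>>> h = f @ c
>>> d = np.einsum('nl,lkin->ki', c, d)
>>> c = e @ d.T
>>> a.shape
(5, 23, 11, 5)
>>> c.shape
(11, 3, 23)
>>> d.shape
(23, 11)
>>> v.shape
(11, 23, 3, 5)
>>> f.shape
(5, 23, 11, 3)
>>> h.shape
(5, 23, 11, 5)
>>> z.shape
(23, 5, 19)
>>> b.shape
(3, 5, 5)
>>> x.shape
(19, 3, 23, 5)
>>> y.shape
(19, 3, 11)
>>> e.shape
(11, 3, 11)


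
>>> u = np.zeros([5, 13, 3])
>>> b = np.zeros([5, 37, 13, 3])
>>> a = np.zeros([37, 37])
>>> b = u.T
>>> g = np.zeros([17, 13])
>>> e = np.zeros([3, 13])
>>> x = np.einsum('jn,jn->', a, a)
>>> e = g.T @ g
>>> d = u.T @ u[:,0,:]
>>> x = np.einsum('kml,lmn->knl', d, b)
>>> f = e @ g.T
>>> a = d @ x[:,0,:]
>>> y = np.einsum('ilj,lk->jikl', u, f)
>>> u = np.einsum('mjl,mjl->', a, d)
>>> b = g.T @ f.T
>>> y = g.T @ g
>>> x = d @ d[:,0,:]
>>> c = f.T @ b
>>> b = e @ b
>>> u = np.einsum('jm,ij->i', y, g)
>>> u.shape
(17,)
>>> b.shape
(13, 13)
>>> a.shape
(3, 13, 3)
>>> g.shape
(17, 13)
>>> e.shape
(13, 13)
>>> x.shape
(3, 13, 3)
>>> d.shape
(3, 13, 3)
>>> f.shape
(13, 17)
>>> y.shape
(13, 13)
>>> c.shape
(17, 13)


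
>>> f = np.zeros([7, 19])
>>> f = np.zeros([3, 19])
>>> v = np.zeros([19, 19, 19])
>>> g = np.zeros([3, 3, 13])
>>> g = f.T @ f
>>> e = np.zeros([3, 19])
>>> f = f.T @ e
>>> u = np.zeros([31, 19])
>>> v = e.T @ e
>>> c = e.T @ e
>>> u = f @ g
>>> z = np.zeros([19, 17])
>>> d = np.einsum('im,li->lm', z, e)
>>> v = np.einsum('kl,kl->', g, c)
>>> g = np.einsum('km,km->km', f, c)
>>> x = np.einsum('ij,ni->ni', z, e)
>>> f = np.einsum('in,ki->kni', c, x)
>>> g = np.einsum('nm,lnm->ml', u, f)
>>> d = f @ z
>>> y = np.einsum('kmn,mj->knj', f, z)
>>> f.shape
(3, 19, 19)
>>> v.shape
()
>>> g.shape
(19, 3)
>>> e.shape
(3, 19)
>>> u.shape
(19, 19)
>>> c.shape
(19, 19)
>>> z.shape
(19, 17)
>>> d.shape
(3, 19, 17)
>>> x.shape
(3, 19)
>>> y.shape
(3, 19, 17)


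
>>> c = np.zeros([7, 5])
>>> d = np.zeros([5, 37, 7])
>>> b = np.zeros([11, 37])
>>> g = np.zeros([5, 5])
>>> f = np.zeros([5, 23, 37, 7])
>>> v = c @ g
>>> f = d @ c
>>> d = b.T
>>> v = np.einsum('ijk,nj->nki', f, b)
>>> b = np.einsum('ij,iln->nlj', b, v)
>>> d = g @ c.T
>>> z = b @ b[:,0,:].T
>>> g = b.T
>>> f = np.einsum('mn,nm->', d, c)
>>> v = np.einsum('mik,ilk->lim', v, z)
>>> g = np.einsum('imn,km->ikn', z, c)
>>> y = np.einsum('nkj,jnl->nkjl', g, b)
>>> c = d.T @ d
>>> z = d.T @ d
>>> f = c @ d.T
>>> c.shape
(7, 7)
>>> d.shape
(5, 7)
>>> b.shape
(5, 5, 37)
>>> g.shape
(5, 7, 5)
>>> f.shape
(7, 5)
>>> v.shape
(5, 5, 11)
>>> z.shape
(7, 7)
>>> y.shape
(5, 7, 5, 37)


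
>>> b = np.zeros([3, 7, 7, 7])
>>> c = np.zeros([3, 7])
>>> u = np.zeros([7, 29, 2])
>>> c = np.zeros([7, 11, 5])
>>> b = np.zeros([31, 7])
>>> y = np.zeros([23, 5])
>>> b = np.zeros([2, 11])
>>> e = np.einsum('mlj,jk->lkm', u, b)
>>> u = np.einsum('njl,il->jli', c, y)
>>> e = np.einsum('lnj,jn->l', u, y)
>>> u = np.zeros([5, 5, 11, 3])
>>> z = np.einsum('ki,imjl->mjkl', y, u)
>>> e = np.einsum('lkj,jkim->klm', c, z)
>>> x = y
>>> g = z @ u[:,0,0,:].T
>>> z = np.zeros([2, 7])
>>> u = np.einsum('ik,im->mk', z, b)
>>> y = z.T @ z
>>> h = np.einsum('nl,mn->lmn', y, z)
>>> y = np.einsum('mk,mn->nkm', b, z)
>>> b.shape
(2, 11)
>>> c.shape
(7, 11, 5)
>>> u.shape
(11, 7)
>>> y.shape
(7, 11, 2)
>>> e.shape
(11, 7, 3)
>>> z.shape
(2, 7)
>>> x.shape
(23, 5)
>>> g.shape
(5, 11, 23, 5)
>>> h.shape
(7, 2, 7)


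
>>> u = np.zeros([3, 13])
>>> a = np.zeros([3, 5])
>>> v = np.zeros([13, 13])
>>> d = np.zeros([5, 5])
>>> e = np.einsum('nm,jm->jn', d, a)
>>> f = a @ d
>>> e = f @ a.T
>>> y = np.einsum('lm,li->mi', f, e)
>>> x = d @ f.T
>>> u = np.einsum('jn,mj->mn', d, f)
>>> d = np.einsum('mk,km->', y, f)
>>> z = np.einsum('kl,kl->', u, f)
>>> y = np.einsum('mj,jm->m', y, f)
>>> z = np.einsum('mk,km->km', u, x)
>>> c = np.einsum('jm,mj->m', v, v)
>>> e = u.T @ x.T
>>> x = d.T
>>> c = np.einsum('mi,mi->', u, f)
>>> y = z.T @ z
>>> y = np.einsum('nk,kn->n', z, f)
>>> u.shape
(3, 5)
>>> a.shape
(3, 5)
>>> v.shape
(13, 13)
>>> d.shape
()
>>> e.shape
(5, 5)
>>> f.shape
(3, 5)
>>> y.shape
(5,)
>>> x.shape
()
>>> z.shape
(5, 3)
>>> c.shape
()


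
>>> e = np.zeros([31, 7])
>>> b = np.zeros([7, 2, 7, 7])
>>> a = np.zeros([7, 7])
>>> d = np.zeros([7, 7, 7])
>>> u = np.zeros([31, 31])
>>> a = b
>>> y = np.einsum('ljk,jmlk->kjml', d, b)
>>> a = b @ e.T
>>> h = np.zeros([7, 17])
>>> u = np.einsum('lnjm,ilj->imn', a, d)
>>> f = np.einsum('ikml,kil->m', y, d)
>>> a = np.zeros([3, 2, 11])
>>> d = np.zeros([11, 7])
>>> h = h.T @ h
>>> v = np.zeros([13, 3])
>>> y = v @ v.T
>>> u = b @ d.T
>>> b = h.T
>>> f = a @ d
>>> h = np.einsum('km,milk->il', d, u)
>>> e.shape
(31, 7)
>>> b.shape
(17, 17)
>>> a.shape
(3, 2, 11)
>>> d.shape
(11, 7)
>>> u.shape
(7, 2, 7, 11)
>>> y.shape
(13, 13)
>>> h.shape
(2, 7)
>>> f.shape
(3, 2, 7)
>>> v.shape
(13, 3)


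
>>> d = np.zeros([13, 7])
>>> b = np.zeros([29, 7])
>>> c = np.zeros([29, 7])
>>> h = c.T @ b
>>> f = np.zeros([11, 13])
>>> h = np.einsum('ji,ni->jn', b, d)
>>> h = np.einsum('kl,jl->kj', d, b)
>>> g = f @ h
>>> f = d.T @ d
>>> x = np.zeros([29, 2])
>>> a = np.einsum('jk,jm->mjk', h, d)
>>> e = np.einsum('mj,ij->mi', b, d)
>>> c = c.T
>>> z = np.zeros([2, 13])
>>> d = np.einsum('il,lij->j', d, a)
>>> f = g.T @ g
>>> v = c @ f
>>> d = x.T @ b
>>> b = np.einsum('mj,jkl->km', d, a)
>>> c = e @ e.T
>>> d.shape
(2, 7)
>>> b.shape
(13, 2)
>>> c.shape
(29, 29)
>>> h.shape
(13, 29)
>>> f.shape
(29, 29)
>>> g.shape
(11, 29)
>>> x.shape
(29, 2)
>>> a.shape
(7, 13, 29)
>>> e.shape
(29, 13)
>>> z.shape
(2, 13)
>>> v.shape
(7, 29)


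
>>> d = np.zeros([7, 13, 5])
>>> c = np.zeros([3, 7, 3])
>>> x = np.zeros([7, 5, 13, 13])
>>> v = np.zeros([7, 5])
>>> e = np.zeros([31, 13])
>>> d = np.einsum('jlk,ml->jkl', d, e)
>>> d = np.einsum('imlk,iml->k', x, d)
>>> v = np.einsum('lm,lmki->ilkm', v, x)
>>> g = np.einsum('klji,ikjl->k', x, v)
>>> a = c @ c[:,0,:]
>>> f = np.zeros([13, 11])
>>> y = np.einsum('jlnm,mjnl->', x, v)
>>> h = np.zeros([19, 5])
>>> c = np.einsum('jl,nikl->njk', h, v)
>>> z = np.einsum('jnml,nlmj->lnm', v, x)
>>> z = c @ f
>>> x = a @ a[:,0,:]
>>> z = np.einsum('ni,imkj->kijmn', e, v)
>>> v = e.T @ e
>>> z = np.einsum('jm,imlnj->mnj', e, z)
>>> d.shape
(13,)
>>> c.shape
(13, 19, 13)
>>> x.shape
(3, 7, 3)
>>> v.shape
(13, 13)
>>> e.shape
(31, 13)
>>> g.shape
(7,)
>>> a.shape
(3, 7, 3)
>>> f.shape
(13, 11)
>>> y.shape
()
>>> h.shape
(19, 5)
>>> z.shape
(13, 7, 31)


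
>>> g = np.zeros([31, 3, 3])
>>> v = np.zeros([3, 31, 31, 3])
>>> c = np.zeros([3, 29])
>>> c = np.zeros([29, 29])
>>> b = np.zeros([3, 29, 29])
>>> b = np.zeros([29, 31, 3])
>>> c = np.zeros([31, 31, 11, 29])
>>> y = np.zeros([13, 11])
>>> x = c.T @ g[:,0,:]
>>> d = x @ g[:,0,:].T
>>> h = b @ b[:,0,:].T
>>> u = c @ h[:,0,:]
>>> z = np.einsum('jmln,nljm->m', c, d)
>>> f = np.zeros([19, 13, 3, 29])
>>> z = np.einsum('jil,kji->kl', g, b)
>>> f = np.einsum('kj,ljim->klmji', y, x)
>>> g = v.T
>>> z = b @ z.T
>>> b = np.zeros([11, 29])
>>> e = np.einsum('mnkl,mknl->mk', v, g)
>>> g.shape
(3, 31, 31, 3)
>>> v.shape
(3, 31, 31, 3)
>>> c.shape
(31, 31, 11, 29)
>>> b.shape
(11, 29)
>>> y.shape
(13, 11)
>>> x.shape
(29, 11, 31, 3)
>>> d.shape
(29, 11, 31, 31)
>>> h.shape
(29, 31, 29)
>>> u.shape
(31, 31, 11, 29)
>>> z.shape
(29, 31, 29)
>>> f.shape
(13, 29, 3, 11, 31)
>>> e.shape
(3, 31)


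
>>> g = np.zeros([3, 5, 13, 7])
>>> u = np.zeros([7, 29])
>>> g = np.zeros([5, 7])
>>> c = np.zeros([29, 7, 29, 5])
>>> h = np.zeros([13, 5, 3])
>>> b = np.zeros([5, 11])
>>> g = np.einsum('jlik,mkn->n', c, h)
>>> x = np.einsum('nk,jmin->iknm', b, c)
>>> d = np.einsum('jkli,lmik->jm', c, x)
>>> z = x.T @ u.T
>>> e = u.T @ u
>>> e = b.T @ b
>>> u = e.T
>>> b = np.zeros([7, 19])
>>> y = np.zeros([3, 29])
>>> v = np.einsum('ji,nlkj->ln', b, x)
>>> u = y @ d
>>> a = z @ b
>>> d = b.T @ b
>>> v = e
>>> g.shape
(3,)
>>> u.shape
(3, 11)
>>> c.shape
(29, 7, 29, 5)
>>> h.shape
(13, 5, 3)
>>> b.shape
(7, 19)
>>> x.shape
(29, 11, 5, 7)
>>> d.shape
(19, 19)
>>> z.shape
(7, 5, 11, 7)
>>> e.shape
(11, 11)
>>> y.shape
(3, 29)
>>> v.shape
(11, 11)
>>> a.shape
(7, 5, 11, 19)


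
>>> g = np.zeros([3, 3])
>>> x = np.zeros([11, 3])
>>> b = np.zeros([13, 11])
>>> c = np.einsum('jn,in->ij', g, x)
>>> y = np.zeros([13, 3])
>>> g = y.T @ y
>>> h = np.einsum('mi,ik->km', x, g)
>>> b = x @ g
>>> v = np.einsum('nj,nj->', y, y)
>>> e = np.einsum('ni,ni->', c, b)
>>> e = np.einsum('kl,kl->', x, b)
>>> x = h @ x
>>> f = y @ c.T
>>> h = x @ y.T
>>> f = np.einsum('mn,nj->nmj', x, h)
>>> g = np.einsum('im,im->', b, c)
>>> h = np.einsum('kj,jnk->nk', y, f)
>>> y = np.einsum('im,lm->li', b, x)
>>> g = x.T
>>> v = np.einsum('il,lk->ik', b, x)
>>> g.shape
(3, 3)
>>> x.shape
(3, 3)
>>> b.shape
(11, 3)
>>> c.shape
(11, 3)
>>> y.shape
(3, 11)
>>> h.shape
(3, 13)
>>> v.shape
(11, 3)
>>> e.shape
()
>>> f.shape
(3, 3, 13)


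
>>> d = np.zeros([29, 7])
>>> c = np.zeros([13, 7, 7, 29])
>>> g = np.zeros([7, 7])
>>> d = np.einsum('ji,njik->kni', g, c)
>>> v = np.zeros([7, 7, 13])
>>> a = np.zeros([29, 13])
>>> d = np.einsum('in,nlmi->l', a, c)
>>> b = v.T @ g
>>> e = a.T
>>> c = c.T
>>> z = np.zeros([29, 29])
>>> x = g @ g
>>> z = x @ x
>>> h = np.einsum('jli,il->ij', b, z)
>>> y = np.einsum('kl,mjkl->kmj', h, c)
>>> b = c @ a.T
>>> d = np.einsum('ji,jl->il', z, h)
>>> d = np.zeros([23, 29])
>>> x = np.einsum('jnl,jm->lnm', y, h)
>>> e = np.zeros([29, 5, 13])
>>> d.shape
(23, 29)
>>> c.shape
(29, 7, 7, 13)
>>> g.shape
(7, 7)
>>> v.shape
(7, 7, 13)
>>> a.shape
(29, 13)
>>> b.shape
(29, 7, 7, 29)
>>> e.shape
(29, 5, 13)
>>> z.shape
(7, 7)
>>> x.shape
(7, 29, 13)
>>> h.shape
(7, 13)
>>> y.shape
(7, 29, 7)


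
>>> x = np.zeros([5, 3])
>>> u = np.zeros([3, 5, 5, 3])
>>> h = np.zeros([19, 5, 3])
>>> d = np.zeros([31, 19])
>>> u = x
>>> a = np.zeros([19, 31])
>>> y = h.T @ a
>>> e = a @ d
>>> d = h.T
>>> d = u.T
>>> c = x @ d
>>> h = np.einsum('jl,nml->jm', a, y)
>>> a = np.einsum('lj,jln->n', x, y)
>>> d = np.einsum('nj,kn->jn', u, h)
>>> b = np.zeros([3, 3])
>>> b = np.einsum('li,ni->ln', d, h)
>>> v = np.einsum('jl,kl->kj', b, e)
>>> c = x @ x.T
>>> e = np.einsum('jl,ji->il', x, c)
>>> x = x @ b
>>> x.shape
(5, 19)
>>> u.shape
(5, 3)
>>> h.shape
(19, 5)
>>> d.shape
(3, 5)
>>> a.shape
(31,)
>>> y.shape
(3, 5, 31)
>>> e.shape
(5, 3)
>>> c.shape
(5, 5)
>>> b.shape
(3, 19)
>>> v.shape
(19, 3)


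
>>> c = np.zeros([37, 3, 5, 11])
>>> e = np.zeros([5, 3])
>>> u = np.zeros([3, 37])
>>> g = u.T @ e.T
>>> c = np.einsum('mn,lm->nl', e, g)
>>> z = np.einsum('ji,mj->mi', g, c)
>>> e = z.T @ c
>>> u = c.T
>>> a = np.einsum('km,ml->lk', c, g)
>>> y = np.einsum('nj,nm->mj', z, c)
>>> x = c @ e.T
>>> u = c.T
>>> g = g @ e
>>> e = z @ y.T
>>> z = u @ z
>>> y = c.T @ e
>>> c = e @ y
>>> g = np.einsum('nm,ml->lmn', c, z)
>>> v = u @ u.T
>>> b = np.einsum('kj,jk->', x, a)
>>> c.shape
(3, 37)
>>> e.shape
(3, 37)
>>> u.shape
(37, 3)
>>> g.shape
(5, 37, 3)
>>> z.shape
(37, 5)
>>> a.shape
(5, 3)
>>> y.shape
(37, 37)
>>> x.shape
(3, 5)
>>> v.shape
(37, 37)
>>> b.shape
()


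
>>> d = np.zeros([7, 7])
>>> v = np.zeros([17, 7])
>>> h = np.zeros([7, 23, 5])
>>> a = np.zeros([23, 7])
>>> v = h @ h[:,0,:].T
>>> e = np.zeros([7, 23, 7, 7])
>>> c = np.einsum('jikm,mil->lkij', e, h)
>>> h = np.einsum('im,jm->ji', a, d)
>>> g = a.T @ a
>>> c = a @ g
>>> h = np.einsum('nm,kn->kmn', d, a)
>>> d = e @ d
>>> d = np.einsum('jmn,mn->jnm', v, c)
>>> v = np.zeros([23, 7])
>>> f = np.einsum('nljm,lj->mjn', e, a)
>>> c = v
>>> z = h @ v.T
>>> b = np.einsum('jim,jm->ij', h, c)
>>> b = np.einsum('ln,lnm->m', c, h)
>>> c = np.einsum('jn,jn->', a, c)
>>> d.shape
(7, 7, 23)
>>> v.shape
(23, 7)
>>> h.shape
(23, 7, 7)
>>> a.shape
(23, 7)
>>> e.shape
(7, 23, 7, 7)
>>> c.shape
()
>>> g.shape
(7, 7)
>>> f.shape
(7, 7, 7)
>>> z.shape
(23, 7, 23)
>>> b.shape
(7,)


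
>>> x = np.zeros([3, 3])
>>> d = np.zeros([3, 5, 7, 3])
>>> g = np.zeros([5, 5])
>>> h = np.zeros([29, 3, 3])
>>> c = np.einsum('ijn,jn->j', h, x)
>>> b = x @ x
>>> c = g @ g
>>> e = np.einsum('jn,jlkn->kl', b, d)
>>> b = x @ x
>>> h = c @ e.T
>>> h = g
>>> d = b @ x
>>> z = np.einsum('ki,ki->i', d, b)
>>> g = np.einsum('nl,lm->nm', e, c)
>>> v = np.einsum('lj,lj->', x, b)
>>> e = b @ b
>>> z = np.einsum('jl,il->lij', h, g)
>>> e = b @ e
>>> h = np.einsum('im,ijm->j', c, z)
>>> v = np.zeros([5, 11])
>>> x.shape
(3, 3)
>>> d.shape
(3, 3)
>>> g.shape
(7, 5)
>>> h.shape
(7,)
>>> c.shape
(5, 5)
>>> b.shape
(3, 3)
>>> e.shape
(3, 3)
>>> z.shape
(5, 7, 5)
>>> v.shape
(5, 11)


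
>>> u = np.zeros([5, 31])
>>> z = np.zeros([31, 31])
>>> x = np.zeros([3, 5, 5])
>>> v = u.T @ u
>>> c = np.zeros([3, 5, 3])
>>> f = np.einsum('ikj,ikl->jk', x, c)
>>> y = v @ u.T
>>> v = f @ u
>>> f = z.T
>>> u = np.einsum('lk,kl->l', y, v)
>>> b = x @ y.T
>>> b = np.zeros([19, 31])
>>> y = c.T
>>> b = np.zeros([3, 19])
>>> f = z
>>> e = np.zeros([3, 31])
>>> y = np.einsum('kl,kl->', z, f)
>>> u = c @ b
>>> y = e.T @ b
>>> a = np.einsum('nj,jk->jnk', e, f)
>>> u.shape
(3, 5, 19)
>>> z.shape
(31, 31)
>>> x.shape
(3, 5, 5)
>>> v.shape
(5, 31)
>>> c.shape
(3, 5, 3)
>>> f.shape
(31, 31)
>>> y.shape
(31, 19)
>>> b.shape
(3, 19)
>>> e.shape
(3, 31)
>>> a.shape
(31, 3, 31)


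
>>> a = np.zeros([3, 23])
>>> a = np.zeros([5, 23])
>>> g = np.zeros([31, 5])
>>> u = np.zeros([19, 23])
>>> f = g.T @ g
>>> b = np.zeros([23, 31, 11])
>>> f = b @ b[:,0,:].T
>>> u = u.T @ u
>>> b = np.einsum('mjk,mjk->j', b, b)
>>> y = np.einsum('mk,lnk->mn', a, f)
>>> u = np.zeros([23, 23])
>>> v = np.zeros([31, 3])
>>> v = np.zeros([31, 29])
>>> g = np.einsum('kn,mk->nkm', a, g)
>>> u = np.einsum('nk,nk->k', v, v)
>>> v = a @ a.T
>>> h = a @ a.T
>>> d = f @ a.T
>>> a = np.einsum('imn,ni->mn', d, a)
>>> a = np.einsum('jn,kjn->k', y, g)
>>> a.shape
(23,)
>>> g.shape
(23, 5, 31)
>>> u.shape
(29,)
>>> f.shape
(23, 31, 23)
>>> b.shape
(31,)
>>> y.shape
(5, 31)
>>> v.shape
(5, 5)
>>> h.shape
(5, 5)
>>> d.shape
(23, 31, 5)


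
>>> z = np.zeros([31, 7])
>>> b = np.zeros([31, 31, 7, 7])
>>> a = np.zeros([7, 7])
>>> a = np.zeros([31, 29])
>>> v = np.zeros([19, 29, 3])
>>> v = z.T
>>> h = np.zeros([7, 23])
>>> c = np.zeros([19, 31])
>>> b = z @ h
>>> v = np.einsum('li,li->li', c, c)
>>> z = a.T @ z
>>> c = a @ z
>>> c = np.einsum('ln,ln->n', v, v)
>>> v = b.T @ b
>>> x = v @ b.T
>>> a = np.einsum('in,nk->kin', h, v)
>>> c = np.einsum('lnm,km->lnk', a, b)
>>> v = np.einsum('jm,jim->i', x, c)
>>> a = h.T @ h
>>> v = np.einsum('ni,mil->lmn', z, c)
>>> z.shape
(29, 7)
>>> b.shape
(31, 23)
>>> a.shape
(23, 23)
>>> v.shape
(31, 23, 29)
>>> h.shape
(7, 23)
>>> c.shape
(23, 7, 31)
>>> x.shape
(23, 31)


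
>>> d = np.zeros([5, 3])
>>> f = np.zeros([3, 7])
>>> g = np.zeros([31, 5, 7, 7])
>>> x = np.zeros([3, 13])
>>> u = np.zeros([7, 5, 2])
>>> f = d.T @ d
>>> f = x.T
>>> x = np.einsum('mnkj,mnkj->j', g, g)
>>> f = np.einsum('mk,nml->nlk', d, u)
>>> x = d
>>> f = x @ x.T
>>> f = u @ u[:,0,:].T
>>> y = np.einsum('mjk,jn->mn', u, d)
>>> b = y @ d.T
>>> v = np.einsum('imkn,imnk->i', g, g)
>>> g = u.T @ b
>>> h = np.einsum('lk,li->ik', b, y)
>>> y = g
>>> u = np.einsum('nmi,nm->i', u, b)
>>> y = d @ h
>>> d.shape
(5, 3)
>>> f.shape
(7, 5, 7)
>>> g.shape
(2, 5, 5)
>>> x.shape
(5, 3)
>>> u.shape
(2,)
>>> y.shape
(5, 5)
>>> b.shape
(7, 5)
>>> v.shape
(31,)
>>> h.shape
(3, 5)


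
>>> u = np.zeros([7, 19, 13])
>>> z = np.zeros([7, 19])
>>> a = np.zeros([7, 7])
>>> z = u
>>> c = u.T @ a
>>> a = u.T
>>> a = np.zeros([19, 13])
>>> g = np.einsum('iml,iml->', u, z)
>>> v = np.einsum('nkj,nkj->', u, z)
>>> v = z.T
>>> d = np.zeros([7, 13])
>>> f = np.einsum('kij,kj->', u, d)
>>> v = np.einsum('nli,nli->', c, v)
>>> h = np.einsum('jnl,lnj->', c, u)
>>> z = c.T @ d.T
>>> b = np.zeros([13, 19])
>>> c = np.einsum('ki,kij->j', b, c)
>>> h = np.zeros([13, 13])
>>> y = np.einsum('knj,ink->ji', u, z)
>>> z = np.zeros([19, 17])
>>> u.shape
(7, 19, 13)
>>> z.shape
(19, 17)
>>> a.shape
(19, 13)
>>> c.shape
(7,)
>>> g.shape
()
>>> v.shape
()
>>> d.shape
(7, 13)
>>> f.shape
()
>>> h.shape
(13, 13)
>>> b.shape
(13, 19)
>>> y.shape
(13, 7)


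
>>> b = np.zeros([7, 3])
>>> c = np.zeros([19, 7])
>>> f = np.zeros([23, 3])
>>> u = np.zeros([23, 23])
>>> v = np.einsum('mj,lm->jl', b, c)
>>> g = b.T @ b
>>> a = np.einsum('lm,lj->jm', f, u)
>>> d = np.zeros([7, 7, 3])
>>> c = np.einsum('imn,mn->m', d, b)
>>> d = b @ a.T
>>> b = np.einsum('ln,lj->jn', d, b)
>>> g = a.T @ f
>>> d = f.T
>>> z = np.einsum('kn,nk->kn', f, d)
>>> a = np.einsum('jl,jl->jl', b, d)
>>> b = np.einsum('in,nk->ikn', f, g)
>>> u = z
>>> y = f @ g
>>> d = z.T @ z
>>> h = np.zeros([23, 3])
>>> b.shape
(23, 3, 3)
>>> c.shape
(7,)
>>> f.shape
(23, 3)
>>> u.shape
(23, 3)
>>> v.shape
(3, 19)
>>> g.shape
(3, 3)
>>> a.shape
(3, 23)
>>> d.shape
(3, 3)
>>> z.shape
(23, 3)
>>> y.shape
(23, 3)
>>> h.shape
(23, 3)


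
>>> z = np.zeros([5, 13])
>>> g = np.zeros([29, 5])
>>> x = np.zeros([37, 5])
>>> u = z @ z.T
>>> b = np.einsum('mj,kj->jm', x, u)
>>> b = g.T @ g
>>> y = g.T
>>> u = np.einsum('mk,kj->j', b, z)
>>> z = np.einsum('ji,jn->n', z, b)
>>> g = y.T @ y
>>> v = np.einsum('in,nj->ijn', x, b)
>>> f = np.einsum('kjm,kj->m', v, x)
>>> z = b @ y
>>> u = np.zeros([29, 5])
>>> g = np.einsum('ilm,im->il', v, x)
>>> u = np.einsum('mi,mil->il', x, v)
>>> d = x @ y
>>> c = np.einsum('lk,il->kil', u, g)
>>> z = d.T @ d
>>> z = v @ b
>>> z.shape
(37, 5, 5)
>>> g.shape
(37, 5)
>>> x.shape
(37, 5)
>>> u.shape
(5, 5)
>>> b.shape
(5, 5)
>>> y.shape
(5, 29)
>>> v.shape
(37, 5, 5)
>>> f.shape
(5,)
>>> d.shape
(37, 29)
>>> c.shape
(5, 37, 5)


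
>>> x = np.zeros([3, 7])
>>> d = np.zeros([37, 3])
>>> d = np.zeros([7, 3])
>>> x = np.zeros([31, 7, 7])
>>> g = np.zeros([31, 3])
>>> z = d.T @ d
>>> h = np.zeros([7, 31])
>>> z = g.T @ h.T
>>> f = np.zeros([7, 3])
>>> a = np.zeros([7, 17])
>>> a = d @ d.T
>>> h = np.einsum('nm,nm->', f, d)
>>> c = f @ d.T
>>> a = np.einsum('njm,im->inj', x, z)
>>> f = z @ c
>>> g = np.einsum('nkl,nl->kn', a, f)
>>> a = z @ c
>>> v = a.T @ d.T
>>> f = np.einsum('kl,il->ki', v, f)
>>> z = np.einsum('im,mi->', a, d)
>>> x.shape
(31, 7, 7)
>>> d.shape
(7, 3)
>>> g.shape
(31, 3)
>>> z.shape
()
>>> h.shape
()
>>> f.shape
(7, 3)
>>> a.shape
(3, 7)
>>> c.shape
(7, 7)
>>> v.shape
(7, 7)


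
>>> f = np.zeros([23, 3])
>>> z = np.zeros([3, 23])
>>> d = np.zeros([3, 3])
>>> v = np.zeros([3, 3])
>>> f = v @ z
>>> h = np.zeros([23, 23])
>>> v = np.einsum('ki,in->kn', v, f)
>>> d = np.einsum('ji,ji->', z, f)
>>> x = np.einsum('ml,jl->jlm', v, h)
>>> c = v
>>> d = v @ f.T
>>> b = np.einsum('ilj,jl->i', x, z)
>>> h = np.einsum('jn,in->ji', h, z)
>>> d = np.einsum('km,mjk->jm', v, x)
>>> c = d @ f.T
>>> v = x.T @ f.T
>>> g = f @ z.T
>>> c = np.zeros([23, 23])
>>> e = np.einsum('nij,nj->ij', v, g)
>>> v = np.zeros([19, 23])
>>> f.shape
(3, 23)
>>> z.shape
(3, 23)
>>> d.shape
(23, 23)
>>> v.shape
(19, 23)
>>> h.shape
(23, 3)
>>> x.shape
(23, 23, 3)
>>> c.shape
(23, 23)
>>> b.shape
(23,)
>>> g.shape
(3, 3)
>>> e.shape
(23, 3)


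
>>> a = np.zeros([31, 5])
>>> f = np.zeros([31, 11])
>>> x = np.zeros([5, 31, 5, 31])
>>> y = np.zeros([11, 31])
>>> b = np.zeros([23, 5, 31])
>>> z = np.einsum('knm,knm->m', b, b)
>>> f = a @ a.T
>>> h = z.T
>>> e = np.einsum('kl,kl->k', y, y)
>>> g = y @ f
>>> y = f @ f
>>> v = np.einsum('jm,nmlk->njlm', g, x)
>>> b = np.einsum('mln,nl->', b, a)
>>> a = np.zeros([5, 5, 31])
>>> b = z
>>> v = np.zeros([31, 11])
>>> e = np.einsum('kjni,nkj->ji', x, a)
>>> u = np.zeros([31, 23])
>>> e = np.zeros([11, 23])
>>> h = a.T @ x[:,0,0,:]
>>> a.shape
(5, 5, 31)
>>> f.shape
(31, 31)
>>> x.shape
(5, 31, 5, 31)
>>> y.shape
(31, 31)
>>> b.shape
(31,)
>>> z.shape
(31,)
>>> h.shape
(31, 5, 31)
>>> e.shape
(11, 23)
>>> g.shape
(11, 31)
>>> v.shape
(31, 11)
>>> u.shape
(31, 23)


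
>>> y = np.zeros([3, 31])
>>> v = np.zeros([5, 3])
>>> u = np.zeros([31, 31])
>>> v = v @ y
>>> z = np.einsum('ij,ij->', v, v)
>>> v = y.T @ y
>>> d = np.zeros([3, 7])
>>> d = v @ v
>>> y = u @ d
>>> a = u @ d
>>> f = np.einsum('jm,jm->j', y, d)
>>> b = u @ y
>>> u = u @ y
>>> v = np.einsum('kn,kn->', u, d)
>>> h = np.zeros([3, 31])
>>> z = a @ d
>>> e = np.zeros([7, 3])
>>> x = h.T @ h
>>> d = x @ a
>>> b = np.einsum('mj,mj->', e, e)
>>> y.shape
(31, 31)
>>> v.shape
()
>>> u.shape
(31, 31)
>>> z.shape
(31, 31)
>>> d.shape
(31, 31)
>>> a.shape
(31, 31)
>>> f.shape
(31,)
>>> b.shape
()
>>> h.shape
(3, 31)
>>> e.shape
(7, 3)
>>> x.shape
(31, 31)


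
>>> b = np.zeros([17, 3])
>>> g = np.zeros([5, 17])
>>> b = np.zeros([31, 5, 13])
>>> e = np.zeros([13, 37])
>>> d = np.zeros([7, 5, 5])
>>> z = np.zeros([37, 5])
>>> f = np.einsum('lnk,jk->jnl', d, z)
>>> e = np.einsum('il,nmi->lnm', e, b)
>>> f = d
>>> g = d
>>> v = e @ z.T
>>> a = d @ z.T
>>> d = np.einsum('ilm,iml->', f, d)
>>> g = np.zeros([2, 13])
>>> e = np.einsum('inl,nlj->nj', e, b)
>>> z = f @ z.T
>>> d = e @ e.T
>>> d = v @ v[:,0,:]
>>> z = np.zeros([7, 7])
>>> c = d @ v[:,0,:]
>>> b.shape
(31, 5, 13)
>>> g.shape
(2, 13)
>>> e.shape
(31, 13)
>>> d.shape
(37, 31, 37)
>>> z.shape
(7, 7)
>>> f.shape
(7, 5, 5)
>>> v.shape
(37, 31, 37)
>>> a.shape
(7, 5, 37)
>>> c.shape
(37, 31, 37)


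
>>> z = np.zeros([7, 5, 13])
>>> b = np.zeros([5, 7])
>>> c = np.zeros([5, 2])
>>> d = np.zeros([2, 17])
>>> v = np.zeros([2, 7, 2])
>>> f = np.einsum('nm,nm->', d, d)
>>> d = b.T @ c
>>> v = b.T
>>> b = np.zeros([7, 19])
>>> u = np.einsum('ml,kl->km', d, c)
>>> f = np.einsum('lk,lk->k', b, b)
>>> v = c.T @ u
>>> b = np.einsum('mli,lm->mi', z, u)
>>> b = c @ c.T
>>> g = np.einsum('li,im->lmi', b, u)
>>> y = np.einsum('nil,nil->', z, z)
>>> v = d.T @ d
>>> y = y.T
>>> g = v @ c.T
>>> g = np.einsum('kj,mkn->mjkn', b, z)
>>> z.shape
(7, 5, 13)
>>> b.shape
(5, 5)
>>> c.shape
(5, 2)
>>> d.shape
(7, 2)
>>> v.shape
(2, 2)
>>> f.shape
(19,)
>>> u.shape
(5, 7)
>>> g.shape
(7, 5, 5, 13)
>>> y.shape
()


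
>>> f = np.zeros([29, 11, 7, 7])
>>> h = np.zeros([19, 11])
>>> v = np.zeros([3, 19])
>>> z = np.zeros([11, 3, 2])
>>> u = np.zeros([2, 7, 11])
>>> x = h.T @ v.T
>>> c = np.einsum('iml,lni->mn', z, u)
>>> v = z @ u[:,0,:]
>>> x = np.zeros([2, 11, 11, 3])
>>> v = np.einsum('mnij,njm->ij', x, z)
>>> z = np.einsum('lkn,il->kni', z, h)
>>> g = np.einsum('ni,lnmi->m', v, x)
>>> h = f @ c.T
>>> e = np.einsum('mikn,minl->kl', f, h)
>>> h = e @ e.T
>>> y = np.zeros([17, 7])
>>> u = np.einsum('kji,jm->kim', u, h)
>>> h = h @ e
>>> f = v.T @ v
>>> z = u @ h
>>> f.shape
(3, 3)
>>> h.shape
(7, 3)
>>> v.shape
(11, 3)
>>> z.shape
(2, 11, 3)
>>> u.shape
(2, 11, 7)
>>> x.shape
(2, 11, 11, 3)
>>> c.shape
(3, 7)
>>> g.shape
(11,)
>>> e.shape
(7, 3)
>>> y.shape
(17, 7)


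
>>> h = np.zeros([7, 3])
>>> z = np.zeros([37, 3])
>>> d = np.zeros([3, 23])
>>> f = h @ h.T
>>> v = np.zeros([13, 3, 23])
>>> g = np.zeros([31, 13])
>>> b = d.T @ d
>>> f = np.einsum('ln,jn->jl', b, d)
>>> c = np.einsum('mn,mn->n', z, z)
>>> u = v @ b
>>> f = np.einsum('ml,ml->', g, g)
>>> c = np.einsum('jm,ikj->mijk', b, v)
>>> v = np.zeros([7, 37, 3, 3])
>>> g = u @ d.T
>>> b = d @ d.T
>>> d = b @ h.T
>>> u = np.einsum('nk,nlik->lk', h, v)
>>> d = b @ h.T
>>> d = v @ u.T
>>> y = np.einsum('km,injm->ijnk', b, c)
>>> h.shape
(7, 3)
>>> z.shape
(37, 3)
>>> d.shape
(7, 37, 3, 37)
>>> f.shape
()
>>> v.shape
(7, 37, 3, 3)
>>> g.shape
(13, 3, 3)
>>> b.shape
(3, 3)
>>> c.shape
(23, 13, 23, 3)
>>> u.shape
(37, 3)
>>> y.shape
(23, 23, 13, 3)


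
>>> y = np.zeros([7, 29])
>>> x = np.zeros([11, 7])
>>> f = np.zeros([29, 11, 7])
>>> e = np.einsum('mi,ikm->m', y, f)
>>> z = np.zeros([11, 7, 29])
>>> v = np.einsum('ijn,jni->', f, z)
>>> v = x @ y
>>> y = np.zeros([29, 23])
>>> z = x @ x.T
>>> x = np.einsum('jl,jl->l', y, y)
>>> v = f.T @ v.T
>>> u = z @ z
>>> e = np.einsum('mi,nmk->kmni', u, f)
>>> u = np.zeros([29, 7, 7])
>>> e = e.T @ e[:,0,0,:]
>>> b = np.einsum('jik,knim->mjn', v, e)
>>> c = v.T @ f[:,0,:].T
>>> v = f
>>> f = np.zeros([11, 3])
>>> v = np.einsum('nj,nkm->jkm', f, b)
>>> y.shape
(29, 23)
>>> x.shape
(23,)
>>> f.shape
(11, 3)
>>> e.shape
(11, 29, 11, 11)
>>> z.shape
(11, 11)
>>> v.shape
(3, 7, 29)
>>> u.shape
(29, 7, 7)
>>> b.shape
(11, 7, 29)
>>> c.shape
(11, 11, 29)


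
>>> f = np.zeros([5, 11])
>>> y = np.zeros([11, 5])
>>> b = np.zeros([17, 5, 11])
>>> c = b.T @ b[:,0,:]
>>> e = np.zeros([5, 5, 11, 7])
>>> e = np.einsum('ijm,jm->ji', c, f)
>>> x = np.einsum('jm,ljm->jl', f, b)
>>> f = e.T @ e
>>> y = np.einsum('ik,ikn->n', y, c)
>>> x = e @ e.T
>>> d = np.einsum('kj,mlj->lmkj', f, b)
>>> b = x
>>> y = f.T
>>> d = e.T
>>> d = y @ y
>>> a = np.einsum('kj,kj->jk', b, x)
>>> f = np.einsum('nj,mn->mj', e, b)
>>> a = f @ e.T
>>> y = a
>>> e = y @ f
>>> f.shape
(5, 11)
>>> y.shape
(5, 5)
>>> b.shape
(5, 5)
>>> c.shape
(11, 5, 11)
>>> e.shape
(5, 11)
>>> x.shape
(5, 5)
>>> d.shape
(11, 11)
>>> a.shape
(5, 5)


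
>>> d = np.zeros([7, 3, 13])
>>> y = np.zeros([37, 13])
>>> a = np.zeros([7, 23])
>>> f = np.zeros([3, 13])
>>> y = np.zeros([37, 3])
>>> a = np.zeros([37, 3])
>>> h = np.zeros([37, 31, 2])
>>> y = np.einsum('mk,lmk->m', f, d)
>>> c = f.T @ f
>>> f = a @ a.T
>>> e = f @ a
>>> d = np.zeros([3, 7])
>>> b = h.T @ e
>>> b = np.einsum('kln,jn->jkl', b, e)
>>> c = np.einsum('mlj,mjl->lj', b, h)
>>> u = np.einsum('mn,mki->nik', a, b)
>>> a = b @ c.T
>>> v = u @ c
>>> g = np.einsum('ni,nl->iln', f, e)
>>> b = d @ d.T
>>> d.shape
(3, 7)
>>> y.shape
(3,)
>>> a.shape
(37, 2, 2)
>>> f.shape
(37, 37)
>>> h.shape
(37, 31, 2)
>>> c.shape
(2, 31)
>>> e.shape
(37, 3)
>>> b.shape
(3, 3)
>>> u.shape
(3, 31, 2)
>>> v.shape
(3, 31, 31)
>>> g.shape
(37, 3, 37)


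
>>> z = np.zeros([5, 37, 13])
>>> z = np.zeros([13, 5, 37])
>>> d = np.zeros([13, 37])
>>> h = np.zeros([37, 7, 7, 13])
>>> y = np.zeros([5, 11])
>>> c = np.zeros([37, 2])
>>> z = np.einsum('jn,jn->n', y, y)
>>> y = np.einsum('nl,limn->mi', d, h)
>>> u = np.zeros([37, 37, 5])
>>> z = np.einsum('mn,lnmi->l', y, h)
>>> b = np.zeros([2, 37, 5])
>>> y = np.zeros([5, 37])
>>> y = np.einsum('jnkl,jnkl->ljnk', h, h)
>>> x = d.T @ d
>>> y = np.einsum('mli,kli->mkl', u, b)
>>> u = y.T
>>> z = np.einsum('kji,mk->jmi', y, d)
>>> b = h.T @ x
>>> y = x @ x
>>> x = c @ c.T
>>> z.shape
(2, 13, 37)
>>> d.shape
(13, 37)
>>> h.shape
(37, 7, 7, 13)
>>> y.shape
(37, 37)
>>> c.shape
(37, 2)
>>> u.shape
(37, 2, 37)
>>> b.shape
(13, 7, 7, 37)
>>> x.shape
(37, 37)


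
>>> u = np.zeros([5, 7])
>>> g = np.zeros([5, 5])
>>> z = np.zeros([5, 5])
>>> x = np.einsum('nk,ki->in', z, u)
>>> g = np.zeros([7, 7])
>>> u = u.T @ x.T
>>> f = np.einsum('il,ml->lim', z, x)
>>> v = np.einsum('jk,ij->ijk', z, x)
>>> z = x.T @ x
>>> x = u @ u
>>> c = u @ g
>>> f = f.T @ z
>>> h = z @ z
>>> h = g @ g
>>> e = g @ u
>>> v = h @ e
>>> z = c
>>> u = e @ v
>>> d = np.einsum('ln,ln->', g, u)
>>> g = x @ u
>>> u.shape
(7, 7)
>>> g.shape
(7, 7)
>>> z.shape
(7, 7)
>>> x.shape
(7, 7)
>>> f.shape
(7, 5, 5)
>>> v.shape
(7, 7)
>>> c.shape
(7, 7)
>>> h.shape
(7, 7)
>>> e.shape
(7, 7)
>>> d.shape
()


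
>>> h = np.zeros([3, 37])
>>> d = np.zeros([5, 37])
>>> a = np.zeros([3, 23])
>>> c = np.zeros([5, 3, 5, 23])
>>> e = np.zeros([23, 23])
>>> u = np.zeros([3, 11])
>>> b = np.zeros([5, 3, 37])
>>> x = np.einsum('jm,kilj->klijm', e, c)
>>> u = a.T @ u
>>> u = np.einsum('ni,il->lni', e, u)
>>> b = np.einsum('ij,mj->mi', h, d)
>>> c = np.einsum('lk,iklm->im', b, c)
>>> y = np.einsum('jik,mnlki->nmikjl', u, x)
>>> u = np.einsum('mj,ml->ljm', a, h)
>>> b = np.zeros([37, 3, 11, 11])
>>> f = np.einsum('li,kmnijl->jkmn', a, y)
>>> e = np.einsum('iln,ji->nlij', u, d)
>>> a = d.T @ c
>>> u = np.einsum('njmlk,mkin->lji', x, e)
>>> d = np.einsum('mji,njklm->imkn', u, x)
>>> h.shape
(3, 37)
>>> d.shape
(37, 23, 3, 5)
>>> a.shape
(37, 23)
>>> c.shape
(5, 23)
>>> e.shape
(3, 23, 37, 5)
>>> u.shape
(23, 5, 37)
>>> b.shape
(37, 3, 11, 11)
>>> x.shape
(5, 5, 3, 23, 23)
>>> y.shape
(5, 5, 23, 23, 11, 3)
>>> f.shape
(11, 5, 5, 23)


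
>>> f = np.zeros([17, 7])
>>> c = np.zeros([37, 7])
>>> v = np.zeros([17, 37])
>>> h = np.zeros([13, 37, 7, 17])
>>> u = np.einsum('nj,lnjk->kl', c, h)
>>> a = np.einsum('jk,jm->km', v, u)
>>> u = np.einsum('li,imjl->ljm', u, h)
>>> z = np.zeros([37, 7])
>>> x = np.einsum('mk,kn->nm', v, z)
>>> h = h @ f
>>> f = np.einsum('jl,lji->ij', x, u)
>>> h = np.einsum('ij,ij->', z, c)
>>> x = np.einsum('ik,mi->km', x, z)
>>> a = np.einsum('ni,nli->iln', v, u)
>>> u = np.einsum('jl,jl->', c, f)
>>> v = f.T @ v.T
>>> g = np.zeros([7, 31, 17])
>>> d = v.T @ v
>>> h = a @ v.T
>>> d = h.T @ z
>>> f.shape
(37, 7)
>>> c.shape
(37, 7)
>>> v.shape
(7, 17)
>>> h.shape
(37, 7, 7)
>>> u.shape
()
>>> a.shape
(37, 7, 17)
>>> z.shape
(37, 7)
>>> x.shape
(17, 37)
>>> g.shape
(7, 31, 17)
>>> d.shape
(7, 7, 7)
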